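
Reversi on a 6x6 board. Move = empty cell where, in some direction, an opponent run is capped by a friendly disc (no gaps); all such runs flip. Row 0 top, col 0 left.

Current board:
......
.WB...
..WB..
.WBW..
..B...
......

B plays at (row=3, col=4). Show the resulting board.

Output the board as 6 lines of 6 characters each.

Place B at (3,4); scan 8 dirs for brackets.
Dir NW: first cell 'B' (not opp) -> no flip
Dir N: first cell '.' (not opp) -> no flip
Dir NE: first cell '.' (not opp) -> no flip
Dir W: opp run (3,3) capped by B -> flip
Dir E: first cell '.' (not opp) -> no flip
Dir SW: first cell '.' (not opp) -> no flip
Dir S: first cell '.' (not opp) -> no flip
Dir SE: first cell '.' (not opp) -> no flip
All flips: (3,3)

Answer: ......
.WB...
..WB..
.WBBB.
..B...
......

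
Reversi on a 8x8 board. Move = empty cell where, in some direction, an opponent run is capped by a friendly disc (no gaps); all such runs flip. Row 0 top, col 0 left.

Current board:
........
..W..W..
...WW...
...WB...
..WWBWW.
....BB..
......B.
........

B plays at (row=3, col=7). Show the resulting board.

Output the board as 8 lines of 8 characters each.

Place B at (3,7); scan 8 dirs for brackets.
Dir NW: first cell '.' (not opp) -> no flip
Dir N: first cell '.' (not opp) -> no flip
Dir NE: edge -> no flip
Dir W: first cell '.' (not opp) -> no flip
Dir E: edge -> no flip
Dir SW: opp run (4,6) capped by B -> flip
Dir S: first cell '.' (not opp) -> no flip
Dir SE: edge -> no flip
All flips: (4,6)

Answer: ........
..W..W..
...WW...
...WB..B
..WWBWB.
....BB..
......B.
........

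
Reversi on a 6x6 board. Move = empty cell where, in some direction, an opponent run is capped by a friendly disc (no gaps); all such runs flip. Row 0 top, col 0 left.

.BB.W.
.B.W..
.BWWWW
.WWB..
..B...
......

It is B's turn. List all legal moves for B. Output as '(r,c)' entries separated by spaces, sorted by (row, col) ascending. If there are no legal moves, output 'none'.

Answer: (0,3) (1,2) (1,5) (2,0) (3,0) (3,5) (4,1) (4,3)

Derivation:
(0,3): flips 2 -> legal
(0,5): no bracket -> illegal
(1,2): flips 2 -> legal
(1,4): no bracket -> illegal
(1,5): flips 1 -> legal
(2,0): flips 1 -> legal
(3,0): flips 2 -> legal
(3,4): no bracket -> illegal
(3,5): flips 2 -> legal
(4,0): no bracket -> illegal
(4,1): flips 1 -> legal
(4,3): flips 1 -> legal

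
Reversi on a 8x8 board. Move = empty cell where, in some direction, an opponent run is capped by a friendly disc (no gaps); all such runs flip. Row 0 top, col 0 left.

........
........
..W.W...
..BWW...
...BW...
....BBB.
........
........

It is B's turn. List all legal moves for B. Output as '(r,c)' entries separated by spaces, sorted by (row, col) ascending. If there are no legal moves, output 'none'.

(1,1): flips 3 -> legal
(1,2): flips 1 -> legal
(1,3): no bracket -> illegal
(1,4): flips 3 -> legal
(1,5): no bracket -> illegal
(2,1): no bracket -> illegal
(2,3): flips 1 -> legal
(2,5): flips 1 -> legal
(3,1): no bracket -> illegal
(3,5): flips 2 -> legal
(4,2): no bracket -> illegal
(4,5): flips 1 -> legal
(5,3): no bracket -> illegal

Answer: (1,1) (1,2) (1,4) (2,3) (2,5) (3,5) (4,5)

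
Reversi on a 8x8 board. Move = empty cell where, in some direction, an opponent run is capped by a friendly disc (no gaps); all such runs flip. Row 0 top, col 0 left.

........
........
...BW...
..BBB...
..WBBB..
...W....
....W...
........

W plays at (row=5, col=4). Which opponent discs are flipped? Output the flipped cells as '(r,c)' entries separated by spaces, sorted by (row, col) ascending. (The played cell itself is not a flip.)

Dir NW: opp run (4,3) (3,2), next='.' -> no flip
Dir N: opp run (4,4) (3,4) capped by W -> flip
Dir NE: opp run (4,5), next='.' -> no flip
Dir W: first cell 'W' (not opp) -> no flip
Dir E: first cell '.' (not opp) -> no flip
Dir SW: first cell '.' (not opp) -> no flip
Dir S: first cell 'W' (not opp) -> no flip
Dir SE: first cell '.' (not opp) -> no flip

Answer: (3,4) (4,4)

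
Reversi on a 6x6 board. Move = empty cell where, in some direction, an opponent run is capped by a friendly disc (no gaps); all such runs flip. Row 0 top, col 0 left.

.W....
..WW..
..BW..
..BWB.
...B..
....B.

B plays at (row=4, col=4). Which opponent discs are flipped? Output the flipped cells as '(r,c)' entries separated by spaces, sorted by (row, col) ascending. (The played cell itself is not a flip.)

Dir NW: opp run (3,3) capped by B -> flip
Dir N: first cell 'B' (not opp) -> no flip
Dir NE: first cell '.' (not opp) -> no flip
Dir W: first cell 'B' (not opp) -> no flip
Dir E: first cell '.' (not opp) -> no flip
Dir SW: first cell '.' (not opp) -> no flip
Dir S: first cell 'B' (not opp) -> no flip
Dir SE: first cell '.' (not opp) -> no flip

Answer: (3,3)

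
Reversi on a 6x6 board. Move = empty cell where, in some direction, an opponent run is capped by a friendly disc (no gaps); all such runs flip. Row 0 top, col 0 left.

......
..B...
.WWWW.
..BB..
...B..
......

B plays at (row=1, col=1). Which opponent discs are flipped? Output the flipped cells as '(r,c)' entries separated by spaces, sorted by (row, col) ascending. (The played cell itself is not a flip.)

Dir NW: first cell '.' (not opp) -> no flip
Dir N: first cell '.' (not opp) -> no flip
Dir NE: first cell '.' (not opp) -> no flip
Dir W: first cell '.' (not opp) -> no flip
Dir E: first cell 'B' (not opp) -> no flip
Dir SW: first cell '.' (not opp) -> no flip
Dir S: opp run (2,1), next='.' -> no flip
Dir SE: opp run (2,2) capped by B -> flip

Answer: (2,2)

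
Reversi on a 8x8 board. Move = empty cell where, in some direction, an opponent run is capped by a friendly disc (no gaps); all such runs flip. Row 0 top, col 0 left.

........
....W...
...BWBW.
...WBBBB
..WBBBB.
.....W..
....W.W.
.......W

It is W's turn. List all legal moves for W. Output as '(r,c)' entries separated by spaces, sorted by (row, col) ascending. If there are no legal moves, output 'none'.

Answer: (1,3) (1,5) (2,2) (3,2) (4,7) (5,3) (5,4) (5,6) (5,7)

Derivation:
(1,2): no bracket -> illegal
(1,3): flips 1 -> legal
(1,5): flips 3 -> legal
(1,6): no bracket -> illegal
(2,2): flips 1 -> legal
(2,7): no bracket -> illegal
(3,2): flips 1 -> legal
(4,7): flips 6 -> legal
(5,2): no bracket -> illegal
(5,3): flips 3 -> legal
(5,4): flips 2 -> legal
(5,6): flips 2 -> legal
(5,7): flips 2 -> legal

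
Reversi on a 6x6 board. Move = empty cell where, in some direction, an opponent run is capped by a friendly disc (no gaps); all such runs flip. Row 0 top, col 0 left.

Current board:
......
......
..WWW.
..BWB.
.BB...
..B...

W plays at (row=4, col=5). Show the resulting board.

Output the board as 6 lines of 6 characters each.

Answer: ......
......
..WWW.
..BWW.
.BB..W
..B...

Derivation:
Place W at (4,5); scan 8 dirs for brackets.
Dir NW: opp run (3,4) capped by W -> flip
Dir N: first cell '.' (not opp) -> no flip
Dir NE: edge -> no flip
Dir W: first cell '.' (not opp) -> no flip
Dir E: edge -> no flip
Dir SW: first cell '.' (not opp) -> no flip
Dir S: first cell '.' (not opp) -> no flip
Dir SE: edge -> no flip
All flips: (3,4)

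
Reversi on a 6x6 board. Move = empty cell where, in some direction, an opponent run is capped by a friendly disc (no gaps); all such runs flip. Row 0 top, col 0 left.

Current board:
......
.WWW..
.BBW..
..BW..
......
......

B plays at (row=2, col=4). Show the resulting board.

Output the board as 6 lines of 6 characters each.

Answer: ......
.WWW..
.BBBB.
..BW..
......
......

Derivation:
Place B at (2,4); scan 8 dirs for brackets.
Dir NW: opp run (1,3), next='.' -> no flip
Dir N: first cell '.' (not opp) -> no flip
Dir NE: first cell '.' (not opp) -> no flip
Dir W: opp run (2,3) capped by B -> flip
Dir E: first cell '.' (not opp) -> no flip
Dir SW: opp run (3,3), next='.' -> no flip
Dir S: first cell '.' (not opp) -> no flip
Dir SE: first cell '.' (not opp) -> no flip
All flips: (2,3)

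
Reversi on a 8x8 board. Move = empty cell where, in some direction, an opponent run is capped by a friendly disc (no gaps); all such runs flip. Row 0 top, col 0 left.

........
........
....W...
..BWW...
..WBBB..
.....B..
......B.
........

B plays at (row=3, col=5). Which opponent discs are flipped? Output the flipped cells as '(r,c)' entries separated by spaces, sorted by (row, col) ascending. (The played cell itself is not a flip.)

Answer: (3,3) (3,4)

Derivation:
Dir NW: opp run (2,4), next='.' -> no flip
Dir N: first cell '.' (not opp) -> no flip
Dir NE: first cell '.' (not opp) -> no flip
Dir W: opp run (3,4) (3,3) capped by B -> flip
Dir E: first cell '.' (not opp) -> no flip
Dir SW: first cell 'B' (not opp) -> no flip
Dir S: first cell 'B' (not opp) -> no flip
Dir SE: first cell '.' (not opp) -> no flip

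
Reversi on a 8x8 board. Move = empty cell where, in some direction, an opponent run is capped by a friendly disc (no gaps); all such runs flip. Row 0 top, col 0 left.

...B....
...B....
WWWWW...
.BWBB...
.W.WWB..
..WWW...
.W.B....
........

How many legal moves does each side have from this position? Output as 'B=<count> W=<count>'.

-- B to move --
(1,0): no bracket -> illegal
(1,1): flips 2 -> legal
(1,2): flips 1 -> legal
(1,4): flips 1 -> legal
(1,5): flips 1 -> legal
(2,5): no bracket -> illegal
(3,0): flips 2 -> legal
(3,5): flips 1 -> legal
(4,0): no bracket -> illegal
(4,2): flips 2 -> legal
(5,0): no bracket -> illegal
(5,1): flips 1 -> legal
(5,5): flips 1 -> legal
(6,0): no bracket -> illegal
(6,2): no bracket -> illegal
(6,4): flips 2 -> legal
(6,5): no bracket -> illegal
(7,0): flips 3 -> legal
(7,1): no bracket -> illegal
(7,2): no bracket -> illegal
B mobility = 11
-- W to move --
(0,2): flips 1 -> legal
(0,4): flips 1 -> legal
(1,2): no bracket -> illegal
(1,4): no bracket -> illegal
(2,5): flips 1 -> legal
(3,0): flips 1 -> legal
(3,5): flips 2 -> legal
(3,6): flips 1 -> legal
(4,0): flips 1 -> legal
(4,2): flips 2 -> legal
(4,6): flips 1 -> legal
(5,5): no bracket -> illegal
(5,6): flips 2 -> legal
(6,2): no bracket -> illegal
(6,4): no bracket -> illegal
(7,2): flips 1 -> legal
(7,3): flips 1 -> legal
(7,4): flips 1 -> legal
W mobility = 13

Answer: B=11 W=13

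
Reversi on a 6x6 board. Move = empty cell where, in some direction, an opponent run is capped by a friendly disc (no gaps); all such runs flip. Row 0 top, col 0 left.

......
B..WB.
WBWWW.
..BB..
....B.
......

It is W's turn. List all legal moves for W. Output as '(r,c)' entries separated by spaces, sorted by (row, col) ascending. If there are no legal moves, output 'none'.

Answer: (0,0) (0,4) (0,5) (1,5) (4,1) (4,2) (4,3) (5,5)

Derivation:
(0,0): flips 1 -> legal
(0,1): no bracket -> illegal
(0,3): no bracket -> illegal
(0,4): flips 1 -> legal
(0,5): flips 1 -> legal
(1,1): no bracket -> illegal
(1,2): no bracket -> illegal
(1,5): flips 1 -> legal
(2,5): no bracket -> illegal
(3,0): no bracket -> illegal
(3,1): no bracket -> illegal
(3,4): no bracket -> illegal
(3,5): no bracket -> illegal
(4,1): flips 1 -> legal
(4,2): flips 2 -> legal
(4,3): flips 1 -> legal
(4,5): no bracket -> illegal
(5,3): no bracket -> illegal
(5,4): no bracket -> illegal
(5,5): flips 2 -> legal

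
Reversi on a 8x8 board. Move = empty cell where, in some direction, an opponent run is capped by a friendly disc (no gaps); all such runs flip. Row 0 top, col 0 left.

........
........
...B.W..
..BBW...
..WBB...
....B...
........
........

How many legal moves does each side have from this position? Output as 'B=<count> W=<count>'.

Answer: B=7 W=7

Derivation:
-- B to move --
(1,4): no bracket -> illegal
(1,5): no bracket -> illegal
(1,6): flips 2 -> legal
(2,4): flips 1 -> legal
(2,6): no bracket -> illegal
(3,1): no bracket -> illegal
(3,5): flips 1 -> legal
(3,6): no bracket -> illegal
(4,1): flips 1 -> legal
(4,5): flips 1 -> legal
(5,1): flips 1 -> legal
(5,2): flips 1 -> legal
(5,3): no bracket -> illegal
B mobility = 7
-- W to move --
(1,2): flips 1 -> legal
(1,3): no bracket -> illegal
(1,4): no bracket -> illegal
(2,1): no bracket -> illegal
(2,2): flips 1 -> legal
(2,4): flips 1 -> legal
(3,1): flips 2 -> legal
(3,5): no bracket -> illegal
(4,1): no bracket -> illegal
(4,5): flips 2 -> legal
(5,2): flips 1 -> legal
(5,3): no bracket -> illegal
(5,5): no bracket -> illegal
(6,3): no bracket -> illegal
(6,4): flips 2 -> legal
(6,5): no bracket -> illegal
W mobility = 7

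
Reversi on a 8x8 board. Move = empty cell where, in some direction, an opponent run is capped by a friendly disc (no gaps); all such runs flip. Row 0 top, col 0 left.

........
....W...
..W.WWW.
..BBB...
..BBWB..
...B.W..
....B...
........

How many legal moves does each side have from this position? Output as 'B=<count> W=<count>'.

Answer: B=10 W=7

Derivation:
-- B to move --
(0,3): no bracket -> illegal
(0,4): flips 2 -> legal
(0,5): no bracket -> illegal
(1,1): flips 1 -> legal
(1,2): flips 1 -> legal
(1,3): no bracket -> illegal
(1,5): flips 1 -> legal
(1,6): flips 1 -> legal
(1,7): no bracket -> illegal
(2,1): no bracket -> illegal
(2,3): no bracket -> illegal
(2,7): no bracket -> illegal
(3,1): no bracket -> illegal
(3,5): flips 1 -> legal
(3,6): no bracket -> illegal
(3,7): no bracket -> illegal
(4,6): flips 1 -> legal
(5,4): flips 1 -> legal
(5,6): no bracket -> illegal
(6,5): flips 1 -> legal
(6,6): flips 2 -> legal
B mobility = 10
-- W to move --
(2,1): no bracket -> illegal
(2,3): no bracket -> illegal
(3,1): no bracket -> illegal
(3,5): flips 1 -> legal
(3,6): no bracket -> illegal
(4,1): flips 2 -> legal
(4,6): flips 1 -> legal
(5,1): flips 2 -> legal
(5,2): flips 4 -> legal
(5,4): no bracket -> illegal
(5,6): no bracket -> illegal
(6,2): flips 1 -> legal
(6,3): no bracket -> illegal
(6,5): no bracket -> illegal
(7,3): flips 1 -> legal
(7,4): no bracket -> illegal
(7,5): no bracket -> illegal
W mobility = 7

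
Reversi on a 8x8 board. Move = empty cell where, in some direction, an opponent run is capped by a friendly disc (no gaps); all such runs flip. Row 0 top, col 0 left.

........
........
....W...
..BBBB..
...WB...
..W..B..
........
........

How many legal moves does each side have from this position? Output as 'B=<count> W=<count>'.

-- B to move --
(1,3): flips 1 -> legal
(1,4): flips 1 -> legal
(1,5): flips 1 -> legal
(2,3): no bracket -> illegal
(2,5): no bracket -> illegal
(4,1): no bracket -> illegal
(4,2): flips 1 -> legal
(5,1): no bracket -> illegal
(5,3): flips 1 -> legal
(5,4): flips 1 -> legal
(6,1): flips 2 -> legal
(6,2): no bracket -> illegal
(6,3): no bracket -> illegal
B mobility = 7
-- W to move --
(2,1): flips 1 -> legal
(2,2): no bracket -> illegal
(2,3): flips 1 -> legal
(2,5): flips 1 -> legal
(2,6): no bracket -> illegal
(3,1): no bracket -> illegal
(3,6): no bracket -> illegal
(4,1): no bracket -> illegal
(4,2): flips 1 -> legal
(4,5): flips 1 -> legal
(4,6): flips 1 -> legal
(5,3): no bracket -> illegal
(5,4): flips 2 -> legal
(5,6): no bracket -> illegal
(6,4): no bracket -> illegal
(6,5): no bracket -> illegal
(6,6): no bracket -> illegal
W mobility = 7

Answer: B=7 W=7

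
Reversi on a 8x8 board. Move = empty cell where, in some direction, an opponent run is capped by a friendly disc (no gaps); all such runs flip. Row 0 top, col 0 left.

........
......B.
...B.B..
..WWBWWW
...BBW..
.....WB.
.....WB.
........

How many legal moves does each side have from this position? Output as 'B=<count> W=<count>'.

Answer: B=11 W=11

Derivation:
-- B to move --
(2,1): flips 1 -> legal
(2,2): flips 1 -> legal
(2,4): no bracket -> illegal
(2,6): flips 1 -> legal
(2,7): no bracket -> illegal
(3,1): flips 2 -> legal
(4,1): flips 1 -> legal
(4,2): no bracket -> illegal
(4,6): flips 1 -> legal
(4,7): flips 1 -> legal
(5,4): flips 1 -> legal
(6,4): flips 1 -> legal
(7,4): flips 1 -> legal
(7,5): flips 4 -> legal
(7,6): no bracket -> illegal
B mobility = 11
-- W to move --
(0,5): no bracket -> illegal
(0,6): no bracket -> illegal
(0,7): no bracket -> illegal
(1,2): flips 2 -> legal
(1,3): flips 1 -> legal
(1,4): flips 2 -> legal
(1,5): flips 1 -> legal
(1,7): no bracket -> illegal
(2,2): no bracket -> illegal
(2,4): no bracket -> illegal
(2,6): no bracket -> illegal
(2,7): no bracket -> illegal
(4,2): flips 2 -> legal
(4,6): no bracket -> illegal
(4,7): flips 1 -> legal
(5,2): no bracket -> illegal
(5,3): flips 2 -> legal
(5,4): flips 1 -> legal
(5,7): flips 1 -> legal
(6,7): flips 2 -> legal
(7,5): no bracket -> illegal
(7,6): no bracket -> illegal
(7,7): flips 1 -> legal
W mobility = 11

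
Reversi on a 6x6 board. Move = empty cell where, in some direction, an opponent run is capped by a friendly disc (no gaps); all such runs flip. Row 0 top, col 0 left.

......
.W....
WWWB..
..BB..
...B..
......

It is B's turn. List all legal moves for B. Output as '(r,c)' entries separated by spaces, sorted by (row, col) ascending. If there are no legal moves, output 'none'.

Answer: (0,0) (1,0) (1,2)

Derivation:
(0,0): flips 2 -> legal
(0,1): no bracket -> illegal
(0,2): no bracket -> illegal
(1,0): flips 1 -> legal
(1,2): flips 1 -> legal
(1,3): no bracket -> illegal
(3,0): no bracket -> illegal
(3,1): no bracket -> illegal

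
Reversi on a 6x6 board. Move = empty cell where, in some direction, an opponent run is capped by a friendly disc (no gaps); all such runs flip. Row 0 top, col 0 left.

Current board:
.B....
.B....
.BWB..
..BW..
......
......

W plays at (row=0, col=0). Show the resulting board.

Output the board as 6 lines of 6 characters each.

Answer: WB....
.W....
.BWB..
..BW..
......
......

Derivation:
Place W at (0,0); scan 8 dirs for brackets.
Dir NW: edge -> no flip
Dir N: edge -> no flip
Dir NE: edge -> no flip
Dir W: edge -> no flip
Dir E: opp run (0,1), next='.' -> no flip
Dir SW: edge -> no flip
Dir S: first cell '.' (not opp) -> no flip
Dir SE: opp run (1,1) capped by W -> flip
All flips: (1,1)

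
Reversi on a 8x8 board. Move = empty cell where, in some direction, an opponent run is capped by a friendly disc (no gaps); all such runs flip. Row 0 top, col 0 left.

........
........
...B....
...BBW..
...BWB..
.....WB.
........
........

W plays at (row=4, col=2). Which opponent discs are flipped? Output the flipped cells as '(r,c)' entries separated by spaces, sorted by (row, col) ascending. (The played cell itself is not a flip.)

Answer: (4,3)

Derivation:
Dir NW: first cell '.' (not opp) -> no flip
Dir N: first cell '.' (not opp) -> no flip
Dir NE: opp run (3,3), next='.' -> no flip
Dir W: first cell '.' (not opp) -> no flip
Dir E: opp run (4,3) capped by W -> flip
Dir SW: first cell '.' (not opp) -> no flip
Dir S: first cell '.' (not opp) -> no flip
Dir SE: first cell '.' (not opp) -> no flip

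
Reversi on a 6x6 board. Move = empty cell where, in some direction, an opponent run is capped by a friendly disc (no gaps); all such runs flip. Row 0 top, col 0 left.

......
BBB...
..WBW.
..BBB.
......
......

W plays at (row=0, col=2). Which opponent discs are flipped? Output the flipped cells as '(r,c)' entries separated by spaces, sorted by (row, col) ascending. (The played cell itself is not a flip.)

Answer: (1,2)

Derivation:
Dir NW: edge -> no flip
Dir N: edge -> no flip
Dir NE: edge -> no flip
Dir W: first cell '.' (not opp) -> no flip
Dir E: first cell '.' (not opp) -> no flip
Dir SW: opp run (1,1), next='.' -> no flip
Dir S: opp run (1,2) capped by W -> flip
Dir SE: first cell '.' (not opp) -> no flip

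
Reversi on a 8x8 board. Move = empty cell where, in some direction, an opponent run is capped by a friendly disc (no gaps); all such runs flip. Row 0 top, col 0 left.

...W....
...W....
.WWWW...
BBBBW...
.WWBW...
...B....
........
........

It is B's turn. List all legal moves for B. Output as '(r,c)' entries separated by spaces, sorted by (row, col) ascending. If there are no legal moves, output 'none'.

Answer: (0,4) (1,0) (1,1) (1,2) (1,4) (1,5) (2,5) (3,5) (4,0) (4,5) (5,0) (5,1) (5,2) (5,5)

Derivation:
(0,2): no bracket -> illegal
(0,4): flips 2 -> legal
(1,0): flips 1 -> legal
(1,1): flips 2 -> legal
(1,2): flips 2 -> legal
(1,4): flips 1 -> legal
(1,5): flips 1 -> legal
(2,0): no bracket -> illegal
(2,5): flips 1 -> legal
(3,5): flips 2 -> legal
(4,0): flips 2 -> legal
(4,5): flips 1 -> legal
(5,0): flips 1 -> legal
(5,1): flips 2 -> legal
(5,2): flips 2 -> legal
(5,4): no bracket -> illegal
(5,5): flips 1 -> legal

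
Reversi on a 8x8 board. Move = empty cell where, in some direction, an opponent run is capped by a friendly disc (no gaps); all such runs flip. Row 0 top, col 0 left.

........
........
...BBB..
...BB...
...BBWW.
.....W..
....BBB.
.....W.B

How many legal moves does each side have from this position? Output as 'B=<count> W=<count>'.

-- B to move --
(3,5): flips 2 -> legal
(3,6): no bracket -> illegal
(3,7): flips 2 -> legal
(4,7): flips 2 -> legal
(5,4): no bracket -> illegal
(5,6): flips 1 -> legal
(5,7): no bracket -> illegal
(7,4): no bracket -> illegal
(7,6): no bracket -> illegal
B mobility = 4
-- W to move --
(1,2): flips 2 -> legal
(1,3): no bracket -> illegal
(1,4): no bracket -> illegal
(1,5): no bracket -> illegal
(1,6): no bracket -> illegal
(2,2): flips 2 -> legal
(2,6): no bracket -> illegal
(3,2): no bracket -> illegal
(3,5): no bracket -> illegal
(3,6): no bracket -> illegal
(4,2): flips 2 -> legal
(5,2): no bracket -> illegal
(5,3): flips 1 -> legal
(5,4): no bracket -> illegal
(5,6): no bracket -> illegal
(5,7): flips 1 -> legal
(6,3): no bracket -> illegal
(6,7): no bracket -> illegal
(7,3): flips 1 -> legal
(7,4): no bracket -> illegal
(7,6): no bracket -> illegal
W mobility = 6

Answer: B=4 W=6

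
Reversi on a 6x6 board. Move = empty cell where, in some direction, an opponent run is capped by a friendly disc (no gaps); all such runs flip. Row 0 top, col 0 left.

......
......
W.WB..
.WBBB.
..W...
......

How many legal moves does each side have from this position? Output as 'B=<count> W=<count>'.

Answer: B=6 W=3

Derivation:
-- B to move --
(1,0): no bracket -> illegal
(1,1): flips 1 -> legal
(1,2): flips 1 -> legal
(1,3): no bracket -> illegal
(2,1): flips 1 -> legal
(3,0): flips 1 -> legal
(4,0): no bracket -> illegal
(4,1): no bracket -> illegal
(4,3): no bracket -> illegal
(5,1): flips 1 -> legal
(5,2): flips 1 -> legal
(5,3): no bracket -> illegal
B mobility = 6
-- W to move --
(1,2): no bracket -> illegal
(1,3): no bracket -> illegal
(1,4): no bracket -> illegal
(2,1): no bracket -> illegal
(2,4): flips 2 -> legal
(2,5): no bracket -> illegal
(3,5): flips 3 -> legal
(4,1): no bracket -> illegal
(4,3): no bracket -> illegal
(4,4): flips 1 -> legal
(4,5): no bracket -> illegal
W mobility = 3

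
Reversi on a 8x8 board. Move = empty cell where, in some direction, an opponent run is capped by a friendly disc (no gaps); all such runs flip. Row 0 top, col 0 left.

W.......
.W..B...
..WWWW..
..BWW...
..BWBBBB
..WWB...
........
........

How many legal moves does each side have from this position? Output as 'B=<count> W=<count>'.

Answer: B=7 W=12

Derivation:
-- B to move --
(0,1): no bracket -> illegal
(0,2): no bracket -> illegal
(1,0): no bracket -> illegal
(1,2): flips 3 -> legal
(1,3): no bracket -> illegal
(1,5): flips 2 -> legal
(1,6): no bracket -> illegal
(2,0): no bracket -> illegal
(2,1): no bracket -> illegal
(2,6): no bracket -> illegal
(3,1): no bracket -> illegal
(3,5): flips 2 -> legal
(3,6): flips 1 -> legal
(4,1): no bracket -> illegal
(5,1): flips 2 -> legal
(6,1): no bracket -> illegal
(6,2): flips 2 -> legal
(6,3): no bracket -> illegal
(6,4): flips 1 -> legal
B mobility = 7
-- W to move --
(0,3): flips 1 -> legal
(0,4): flips 1 -> legal
(0,5): flips 1 -> legal
(1,3): no bracket -> illegal
(1,5): no bracket -> illegal
(2,1): flips 1 -> legal
(3,1): flips 2 -> legal
(3,5): flips 1 -> legal
(3,6): no bracket -> illegal
(3,7): no bracket -> illegal
(4,1): flips 2 -> legal
(5,1): flips 1 -> legal
(5,5): flips 2 -> legal
(5,6): flips 1 -> legal
(5,7): no bracket -> illegal
(6,3): no bracket -> illegal
(6,4): flips 2 -> legal
(6,5): flips 1 -> legal
W mobility = 12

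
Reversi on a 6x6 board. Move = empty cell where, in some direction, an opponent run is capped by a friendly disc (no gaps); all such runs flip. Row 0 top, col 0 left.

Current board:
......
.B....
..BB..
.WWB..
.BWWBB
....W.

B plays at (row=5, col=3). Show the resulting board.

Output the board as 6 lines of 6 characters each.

Answer: ......
.B....
..BB..
.WWB..
.BWBBB
...BW.

Derivation:
Place B at (5,3); scan 8 dirs for brackets.
Dir NW: opp run (4,2) (3,1), next='.' -> no flip
Dir N: opp run (4,3) capped by B -> flip
Dir NE: first cell 'B' (not opp) -> no flip
Dir W: first cell '.' (not opp) -> no flip
Dir E: opp run (5,4), next='.' -> no flip
Dir SW: edge -> no flip
Dir S: edge -> no flip
Dir SE: edge -> no flip
All flips: (4,3)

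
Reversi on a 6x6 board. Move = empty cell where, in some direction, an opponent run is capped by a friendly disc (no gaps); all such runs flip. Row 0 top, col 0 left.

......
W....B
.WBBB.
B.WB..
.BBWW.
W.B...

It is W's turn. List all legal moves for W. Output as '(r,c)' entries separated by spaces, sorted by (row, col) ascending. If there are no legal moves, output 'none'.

Answer: (1,1) (1,2) (1,3) (1,4) (2,5) (3,4) (4,0)

Derivation:
(0,4): no bracket -> illegal
(0,5): no bracket -> illegal
(1,1): flips 2 -> legal
(1,2): flips 1 -> legal
(1,3): flips 2 -> legal
(1,4): flips 1 -> legal
(2,0): no bracket -> illegal
(2,5): flips 3 -> legal
(3,1): no bracket -> illegal
(3,4): flips 1 -> legal
(3,5): no bracket -> illegal
(4,0): flips 2 -> legal
(5,1): no bracket -> illegal
(5,3): no bracket -> illegal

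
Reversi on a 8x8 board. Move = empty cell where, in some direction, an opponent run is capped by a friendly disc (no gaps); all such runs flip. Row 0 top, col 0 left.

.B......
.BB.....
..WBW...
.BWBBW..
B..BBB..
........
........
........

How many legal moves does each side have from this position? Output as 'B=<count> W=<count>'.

-- B to move --
(1,3): flips 1 -> legal
(1,4): flips 1 -> legal
(1,5): flips 1 -> legal
(2,1): flips 2 -> legal
(2,5): flips 2 -> legal
(2,6): flips 1 -> legal
(3,6): flips 1 -> legal
(4,1): flips 1 -> legal
(4,2): flips 2 -> legal
(4,6): no bracket -> illegal
B mobility = 9
-- W to move --
(0,0): flips 1 -> legal
(0,2): flips 1 -> legal
(0,3): no bracket -> illegal
(1,0): no bracket -> illegal
(1,3): no bracket -> illegal
(1,4): flips 1 -> legal
(2,0): no bracket -> illegal
(2,1): no bracket -> illegal
(2,5): no bracket -> illegal
(3,0): flips 1 -> legal
(3,6): no bracket -> illegal
(4,1): no bracket -> illegal
(4,2): flips 1 -> legal
(4,6): no bracket -> illegal
(5,0): no bracket -> illegal
(5,1): no bracket -> illegal
(5,2): no bracket -> illegal
(5,3): flips 1 -> legal
(5,4): flips 3 -> legal
(5,5): flips 3 -> legal
(5,6): no bracket -> illegal
W mobility = 8

Answer: B=9 W=8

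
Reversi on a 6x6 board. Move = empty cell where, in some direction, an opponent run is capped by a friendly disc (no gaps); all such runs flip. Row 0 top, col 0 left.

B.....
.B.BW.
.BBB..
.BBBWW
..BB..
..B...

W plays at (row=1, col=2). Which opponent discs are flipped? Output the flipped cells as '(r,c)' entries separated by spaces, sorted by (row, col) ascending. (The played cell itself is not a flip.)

Answer: (1,3) (2,3)

Derivation:
Dir NW: first cell '.' (not opp) -> no flip
Dir N: first cell '.' (not opp) -> no flip
Dir NE: first cell '.' (not opp) -> no flip
Dir W: opp run (1,1), next='.' -> no flip
Dir E: opp run (1,3) capped by W -> flip
Dir SW: opp run (2,1), next='.' -> no flip
Dir S: opp run (2,2) (3,2) (4,2) (5,2), next=edge -> no flip
Dir SE: opp run (2,3) capped by W -> flip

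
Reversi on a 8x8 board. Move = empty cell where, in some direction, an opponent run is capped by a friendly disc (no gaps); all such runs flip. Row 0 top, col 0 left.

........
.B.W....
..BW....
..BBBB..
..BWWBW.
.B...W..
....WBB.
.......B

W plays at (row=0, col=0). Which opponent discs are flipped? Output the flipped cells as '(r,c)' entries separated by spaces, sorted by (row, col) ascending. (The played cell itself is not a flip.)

Dir NW: edge -> no flip
Dir N: edge -> no flip
Dir NE: edge -> no flip
Dir W: edge -> no flip
Dir E: first cell '.' (not opp) -> no flip
Dir SW: edge -> no flip
Dir S: first cell '.' (not opp) -> no flip
Dir SE: opp run (1,1) (2,2) (3,3) capped by W -> flip

Answer: (1,1) (2,2) (3,3)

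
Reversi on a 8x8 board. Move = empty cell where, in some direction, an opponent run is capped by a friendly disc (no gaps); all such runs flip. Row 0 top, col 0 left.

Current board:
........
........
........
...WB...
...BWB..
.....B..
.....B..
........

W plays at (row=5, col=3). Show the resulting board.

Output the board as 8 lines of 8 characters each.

Answer: ........
........
........
...WB...
...WWB..
...W.B..
.....B..
........

Derivation:
Place W at (5,3); scan 8 dirs for brackets.
Dir NW: first cell '.' (not opp) -> no flip
Dir N: opp run (4,3) capped by W -> flip
Dir NE: first cell 'W' (not opp) -> no flip
Dir W: first cell '.' (not opp) -> no flip
Dir E: first cell '.' (not opp) -> no flip
Dir SW: first cell '.' (not opp) -> no flip
Dir S: first cell '.' (not opp) -> no flip
Dir SE: first cell '.' (not opp) -> no flip
All flips: (4,3)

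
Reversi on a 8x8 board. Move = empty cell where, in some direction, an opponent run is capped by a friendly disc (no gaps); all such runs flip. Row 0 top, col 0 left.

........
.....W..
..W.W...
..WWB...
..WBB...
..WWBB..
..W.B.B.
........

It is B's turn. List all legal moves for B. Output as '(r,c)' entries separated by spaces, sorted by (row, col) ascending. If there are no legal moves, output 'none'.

(0,4): no bracket -> illegal
(0,5): no bracket -> illegal
(0,6): no bracket -> illegal
(1,1): flips 2 -> legal
(1,2): no bracket -> illegal
(1,3): no bracket -> illegal
(1,4): flips 1 -> legal
(1,6): no bracket -> illegal
(2,1): flips 1 -> legal
(2,3): flips 1 -> legal
(2,5): no bracket -> illegal
(2,6): no bracket -> illegal
(3,1): flips 4 -> legal
(3,5): no bracket -> illegal
(4,1): flips 1 -> legal
(5,1): flips 2 -> legal
(6,1): flips 1 -> legal
(6,3): flips 1 -> legal
(7,1): flips 2 -> legal
(7,2): no bracket -> illegal
(7,3): no bracket -> illegal

Answer: (1,1) (1,4) (2,1) (2,3) (3,1) (4,1) (5,1) (6,1) (6,3) (7,1)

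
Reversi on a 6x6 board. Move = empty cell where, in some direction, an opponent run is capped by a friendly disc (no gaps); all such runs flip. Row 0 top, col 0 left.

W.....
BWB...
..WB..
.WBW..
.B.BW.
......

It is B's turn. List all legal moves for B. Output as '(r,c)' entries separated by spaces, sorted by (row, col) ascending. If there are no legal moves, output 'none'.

Answer: (2,1) (3,0) (3,4) (4,5)

Derivation:
(0,1): no bracket -> illegal
(0,2): no bracket -> illegal
(1,3): no bracket -> illegal
(2,0): no bracket -> illegal
(2,1): flips 2 -> legal
(2,4): no bracket -> illegal
(3,0): flips 1 -> legal
(3,4): flips 1 -> legal
(3,5): no bracket -> illegal
(4,0): no bracket -> illegal
(4,2): no bracket -> illegal
(4,5): flips 1 -> legal
(5,3): no bracket -> illegal
(5,4): no bracket -> illegal
(5,5): no bracket -> illegal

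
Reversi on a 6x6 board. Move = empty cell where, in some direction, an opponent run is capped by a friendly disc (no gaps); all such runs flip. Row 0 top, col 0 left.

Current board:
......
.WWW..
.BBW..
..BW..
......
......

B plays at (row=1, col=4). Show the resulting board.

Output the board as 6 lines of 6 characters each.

Answer: ......
.WWWB.
.BBB..
..BW..
......
......

Derivation:
Place B at (1,4); scan 8 dirs for brackets.
Dir NW: first cell '.' (not opp) -> no flip
Dir N: first cell '.' (not opp) -> no flip
Dir NE: first cell '.' (not opp) -> no flip
Dir W: opp run (1,3) (1,2) (1,1), next='.' -> no flip
Dir E: first cell '.' (not opp) -> no flip
Dir SW: opp run (2,3) capped by B -> flip
Dir S: first cell '.' (not opp) -> no flip
Dir SE: first cell '.' (not opp) -> no flip
All flips: (2,3)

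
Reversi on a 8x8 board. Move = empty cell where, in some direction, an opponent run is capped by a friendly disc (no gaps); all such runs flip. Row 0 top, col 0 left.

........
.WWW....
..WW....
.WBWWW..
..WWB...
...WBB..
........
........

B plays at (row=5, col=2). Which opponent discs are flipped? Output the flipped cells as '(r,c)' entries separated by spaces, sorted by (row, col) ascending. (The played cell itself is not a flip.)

Dir NW: first cell '.' (not opp) -> no flip
Dir N: opp run (4,2) capped by B -> flip
Dir NE: opp run (4,3) (3,4), next='.' -> no flip
Dir W: first cell '.' (not opp) -> no flip
Dir E: opp run (5,3) capped by B -> flip
Dir SW: first cell '.' (not opp) -> no flip
Dir S: first cell '.' (not opp) -> no flip
Dir SE: first cell '.' (not opp) -> no flip

Answer: (4,2) (5,3)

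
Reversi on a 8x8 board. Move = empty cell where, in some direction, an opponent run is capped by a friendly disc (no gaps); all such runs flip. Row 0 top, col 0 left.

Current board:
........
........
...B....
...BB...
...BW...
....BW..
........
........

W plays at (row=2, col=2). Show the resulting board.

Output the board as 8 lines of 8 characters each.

Answer: ........
........
..WB....
...WB...
...BW...
....BW..
........
........

Derivation:
Place W at (2,2); scan 8 dirs for brackets.
Dir NW: first cell '.' (not opp) -> no flip
Dir N: first cell '.' (not opp) -> no flip
Dir NE: first cell '.' (not opp) -> no flip
Dir W: first cell '.' (not opp) -> no flip
Dir E: opp run (2,3), next='.' -> no flip
Dir SW: first cell '.' (not opp) -> no flip
Dir S: first cell '.' (not opp) -> no flip
Dir SE: opp run (3,3) capped by W -> flip
All flips: (3,3)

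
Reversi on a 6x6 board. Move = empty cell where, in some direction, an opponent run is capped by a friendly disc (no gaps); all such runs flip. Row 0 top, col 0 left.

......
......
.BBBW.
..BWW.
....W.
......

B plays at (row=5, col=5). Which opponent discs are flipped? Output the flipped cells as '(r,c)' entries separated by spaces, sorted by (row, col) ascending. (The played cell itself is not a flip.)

Dir NW: opp run (4,4) (3,3) capped by B -> flip
Dir N: first cell '.' (not opp) -> no flip
Dir NE: edge -> no flip
Dir W: first cell '.' (not opp) -> no flip
Dir E: edge -> no flip
Dir SW: edge -> no flip
Dir S: edge -> no flip
Dir SE: edge -> no flip

Answer: (3,3) (4,4)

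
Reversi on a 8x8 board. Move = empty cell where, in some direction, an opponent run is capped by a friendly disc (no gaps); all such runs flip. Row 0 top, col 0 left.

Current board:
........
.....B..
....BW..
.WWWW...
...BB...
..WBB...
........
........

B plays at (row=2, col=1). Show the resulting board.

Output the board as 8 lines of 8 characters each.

Place B at (2,1); scan 8 dirs for brackets.
Dir NW: first cell '.' (not opp) -> no flip
Dir N: first cell '.' (not opp) -> no flip
Dir NE: first cell '.' (not opp) -> no flip
Dir W: first cell '.' (not opp) -> no flip
Dir E: first cell '.' (not opp) -> no flip
Dir SW: first cell '.' (not opp) -> no flip
Dir S: opp run (3,1), next='.' -> no flip
Dir SE: opp run (3,2) capped by B -> flip
All flips: (3,2)

Answer: ........
.....B..
.B..BW..
.WBWW...
...BB...
..WBB...
........
........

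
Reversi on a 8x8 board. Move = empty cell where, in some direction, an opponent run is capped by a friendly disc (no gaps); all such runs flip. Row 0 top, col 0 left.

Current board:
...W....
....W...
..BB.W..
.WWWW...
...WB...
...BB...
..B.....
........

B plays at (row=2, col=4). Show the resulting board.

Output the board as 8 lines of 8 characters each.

Place B at (2,4); scan 8 dirs for brackets.
Dir NW: first cell '.' (not opp) -> no flip
Dir N: opp run (1,4), next='.' -> no flip
Dir NE: first cell '.' (not opp) -> no flip
Dir W: first cell 'B' (not opp) -> no flip
Dir E: opp run (2,5), next='.' -> no flip
Dir SW: opp run (3,3), next='.' -> no flip
Dir S: opp run (3,4) capped by B -> flip
Dir SE: first cell '.' (not opp) -> no flip
All flips: (3,4)

Answer: ...W....
....W...
..BBBW..
.WWWB...
...WB...
...BB...
..B.....
........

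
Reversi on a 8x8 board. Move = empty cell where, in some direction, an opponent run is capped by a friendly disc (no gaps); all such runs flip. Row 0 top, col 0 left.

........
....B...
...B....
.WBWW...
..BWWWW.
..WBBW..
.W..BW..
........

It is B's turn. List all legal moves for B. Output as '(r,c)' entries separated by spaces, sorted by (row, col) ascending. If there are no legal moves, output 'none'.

Answer: (2,0) (2,4) (3,0) (3,5) (3,6) (3,7) (4,7) (5,1) (5,6) (6,2) (6,6) (7,6)

Derivation:
(2,0): flips 1 -> legal
(2,1): no bracket -> illegal
(2,2): no bracket -> illegal
(2,4): flips 3 -> legal
(2,5): no bracket -> illegal
(3,0): flips 1 -> legal
(3,5): flips 3 -> legal
(3,6): flips 1 -> legal
(3,7): flips 2 -> legal
(4,0): no bracket -> illegal
(4,1): no bracket -> illegal
(4,7): flips 4 -> legal
(5,0): no bracket -> illegal
(5,1): flips 1 -> legal
(5,6): flips 3 -> legal
(5,7): no bracket -> illegal
(6,0): no bracket -> illegal
(6,2): flips 1 -> legal
(6,3): no bracket -> illegal
(6,6): flips 1 -> legal
(7,0): no bracket -> illegal
(7,1): no bracket -> illegal
(7,2): no bracket -> illegal
(7,4): no bracket -> illegal
(7,5): no bracket -> illegal
(7,6): flips 1 -> legal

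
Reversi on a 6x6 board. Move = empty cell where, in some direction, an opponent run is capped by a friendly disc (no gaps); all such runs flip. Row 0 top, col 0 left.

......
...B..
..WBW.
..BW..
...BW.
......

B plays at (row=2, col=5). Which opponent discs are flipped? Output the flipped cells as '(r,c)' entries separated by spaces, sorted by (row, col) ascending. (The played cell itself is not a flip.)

Dir NW: first cell '.' (not opp) -> no flip
Dir N: first cell '.' (not opp) -> no flip
Dir NE: edge -> no flip
Dir W: opp run (2,4) capped by B -> flip
Dir E: edge -> no flip
Dir SW: first cell '.' (not opp) -> no flip
Dir S: first cell '.' (not opp) -> no flip
Dir SE: edge -> no flip

Answer: (2,4)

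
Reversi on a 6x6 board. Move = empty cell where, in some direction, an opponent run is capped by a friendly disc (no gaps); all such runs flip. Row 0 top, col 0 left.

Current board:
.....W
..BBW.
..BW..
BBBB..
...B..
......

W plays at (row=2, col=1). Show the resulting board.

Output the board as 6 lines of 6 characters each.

Answer: .....W
..BBW.
.WWW..
BBBB..
...B..
......

Derivation:
Place W at (2,1); scan 8 dirs for brackets.
Dir NW: first cell '.' (not opp) -> no flip
Dir N: first cell '.' (not opp) -> no flip
Dir NE: opp run (1,2), next='.' -> no flip
Dir W: first cell '.' (not opp) -> no flip
Dir E: opp run (2,2) capped by W -> flip
Dir SW: opp run (3,0), next=edge -> no flip
Dir S: opp run (3,1), next='.' -> no flip
Dir SE: opp run (3,2) (4,3), next='.' -> no flip
All flips: (2,2)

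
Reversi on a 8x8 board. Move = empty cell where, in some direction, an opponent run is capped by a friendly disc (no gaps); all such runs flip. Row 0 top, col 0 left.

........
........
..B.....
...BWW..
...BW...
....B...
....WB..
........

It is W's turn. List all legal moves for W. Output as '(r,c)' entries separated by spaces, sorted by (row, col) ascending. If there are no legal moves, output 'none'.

(1,1): flips 2 -> legal
(1,2): no bracket -> illegal
(1,3): no bracket -> illegal
(2,1): no bracket -> illegal
(2,3): no bracket -> illegal
(2,4): no bracket -> illegal
(3,1): no bracket -> illegal
(3,2): flips 1 -> legal
(4,2): flips 1 -> legal
(4,5): no bracket -> illegal
(5,2): flips 1 -> legal
(5,3): no bracket -> illegal
(5,5): no bracket -> illegal
(5,6): no bracket -> illegal
(6,3): no bracket -> illegal
(6,6): flips 1 -> legal
(7,4): no bracket -> illegal
(7,5): no bracket -> illegal
(7,6): no bracket -> illegal

Answer: (1,1) (3,2) (4,2) (5,2) (6,6)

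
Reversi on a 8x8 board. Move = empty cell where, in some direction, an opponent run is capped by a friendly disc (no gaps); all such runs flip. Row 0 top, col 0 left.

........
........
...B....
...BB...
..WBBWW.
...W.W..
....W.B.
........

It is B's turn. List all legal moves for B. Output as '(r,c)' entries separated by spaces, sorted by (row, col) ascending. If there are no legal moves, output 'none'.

Answer: (4,1) (4,7) (5,1) (5,6) (6,2) (6,3)

Derivation:
(3,1): no bracket -> illegal
(3,2): no bracket -> illegal
(3,5): no bracket -> illegal
(3,6): no bracket -> illegal
(3,7): no bracket -> illegal
(4,1): flips 1 -> legal
(4,7): flips 2 -> legal
(5,1): flips 1 -> legal
(5,2): no bracket -> illegal
(5,4): no bracket -> illegal
(5,6): flips 1 -> legal
(5,7): no bracket -> illegal
(6,2): flips 1 -> legal
(6,3): flips 1 -> legal
(6,5): no bracket -> illegal
(7,3): no bracket -> illegal
(7,4): no bracket -> illegal
(7,5): no bracket -> illegal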